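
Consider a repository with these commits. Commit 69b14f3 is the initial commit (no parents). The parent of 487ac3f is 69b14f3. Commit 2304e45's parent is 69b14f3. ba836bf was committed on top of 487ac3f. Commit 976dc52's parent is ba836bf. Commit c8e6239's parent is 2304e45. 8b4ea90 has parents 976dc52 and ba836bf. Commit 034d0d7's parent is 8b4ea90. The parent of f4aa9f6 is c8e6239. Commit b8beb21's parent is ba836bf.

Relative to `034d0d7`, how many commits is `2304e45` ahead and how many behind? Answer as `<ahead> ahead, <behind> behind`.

1 ahead, 5 behind

Reachable from 2304e45: {2304e45, 69b14f3}.
Reachable from 034d0d7: {034d0d7, 487ac3f, 69b14f3, 8b4ea90, 976dc52, ba836bf}.
Only in 2304e45's history (ahead): {2304e45} — 1.
Only in 034d0d7's history (behind): {034d0d7, 487ac3f, 8b4ea90, 976dc52, ba836bf} — 5.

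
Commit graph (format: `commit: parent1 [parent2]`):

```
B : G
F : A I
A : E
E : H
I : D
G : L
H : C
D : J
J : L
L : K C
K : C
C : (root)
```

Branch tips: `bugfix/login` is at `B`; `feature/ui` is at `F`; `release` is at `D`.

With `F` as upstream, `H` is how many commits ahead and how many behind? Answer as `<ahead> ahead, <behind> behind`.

0 ahead, 8 behind

Reachable from H: {C, H}.
Reachable from F: {A, C, D, E, F, H, I, J, K, L}.
Only in H's history (ahead): {} — 0.
Only in F's history (behind): {A, D, E, F, I, J, K, L} — 8.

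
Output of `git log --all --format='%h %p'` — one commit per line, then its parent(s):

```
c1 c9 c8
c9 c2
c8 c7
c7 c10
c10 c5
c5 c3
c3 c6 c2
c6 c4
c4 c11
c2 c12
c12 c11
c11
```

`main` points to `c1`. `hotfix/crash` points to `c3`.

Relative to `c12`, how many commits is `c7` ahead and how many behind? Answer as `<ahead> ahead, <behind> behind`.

Reachable from c7: {c10, c11, c12, c2, c3, c4, c5, c6, c7}.
Reachable from c12: {c11, c12}.
Only in c7's history (ahead): {c10, c2, c3, c4, c5, c6, c7} — 7.
Only in c12's history (behind): {} — 0.

7 ahead, 0 behind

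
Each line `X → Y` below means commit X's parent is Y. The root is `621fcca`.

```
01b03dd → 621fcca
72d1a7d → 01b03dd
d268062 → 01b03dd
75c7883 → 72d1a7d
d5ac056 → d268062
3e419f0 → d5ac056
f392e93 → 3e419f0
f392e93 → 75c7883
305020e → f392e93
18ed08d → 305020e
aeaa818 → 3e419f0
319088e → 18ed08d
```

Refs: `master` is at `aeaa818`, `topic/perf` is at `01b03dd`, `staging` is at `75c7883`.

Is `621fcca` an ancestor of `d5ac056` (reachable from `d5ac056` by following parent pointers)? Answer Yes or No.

Yes

Ancestors of d5ac056 (commits reachable by following parents): {01b03dd, 621fcca, d268062, d5ac056}.
621fcca is in that set, so it is an ancestor of d5ac056.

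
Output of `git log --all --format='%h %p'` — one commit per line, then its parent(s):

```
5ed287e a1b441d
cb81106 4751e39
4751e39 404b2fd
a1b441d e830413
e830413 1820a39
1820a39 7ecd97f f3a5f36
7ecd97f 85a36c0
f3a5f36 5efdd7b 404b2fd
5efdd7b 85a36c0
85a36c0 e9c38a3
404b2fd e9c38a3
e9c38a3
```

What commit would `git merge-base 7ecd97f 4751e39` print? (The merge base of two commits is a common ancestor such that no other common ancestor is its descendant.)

Ancestors of 7ecd97f: {7ecd97f, 85a36c0, e9c38a3}.
Ancestors of 4751e39: {404b2fd, 4751e39, e9c38a3}.
Common ancestors: {e9c38a3}.
The only common ancestor is e9c38a3, so it is the merge base.

e9c38a3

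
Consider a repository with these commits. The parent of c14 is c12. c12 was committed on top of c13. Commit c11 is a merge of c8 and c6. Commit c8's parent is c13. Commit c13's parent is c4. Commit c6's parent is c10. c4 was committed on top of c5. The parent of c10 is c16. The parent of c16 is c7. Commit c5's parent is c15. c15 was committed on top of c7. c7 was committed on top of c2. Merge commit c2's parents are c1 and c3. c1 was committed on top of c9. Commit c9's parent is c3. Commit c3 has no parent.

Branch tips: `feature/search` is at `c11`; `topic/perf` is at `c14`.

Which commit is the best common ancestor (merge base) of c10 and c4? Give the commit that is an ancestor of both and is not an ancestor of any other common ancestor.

c7

Ancestors of c10: {c1, c10, c16, c2, c3, c7, c9}.
Ancestors of c4: {c1, c15, c2, c3, c4, c5, c7, c9}.
Common ancestors: {c1, c2, c3, c7, c9}.
Among these, c7 is not an ancestor of any other common ancestor — it is the merge base.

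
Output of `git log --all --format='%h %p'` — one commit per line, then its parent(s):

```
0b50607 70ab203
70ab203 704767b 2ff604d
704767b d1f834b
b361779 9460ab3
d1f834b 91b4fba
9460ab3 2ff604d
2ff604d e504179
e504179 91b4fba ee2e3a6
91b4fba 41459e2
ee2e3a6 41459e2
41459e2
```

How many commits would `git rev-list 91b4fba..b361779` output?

Reachable from b361779: {2ff604d, 41459e2, 91b4fba, 9460ab3, b361779, e504179, ee2e3a6}.
Reachable from 91b4fba: {41459e2, 91b4fba}.
In b361779's history but not 91b4fba's: {2ff604d, 9460ab3, b361779, e504179, ee2e3a6} — 5 commits.

5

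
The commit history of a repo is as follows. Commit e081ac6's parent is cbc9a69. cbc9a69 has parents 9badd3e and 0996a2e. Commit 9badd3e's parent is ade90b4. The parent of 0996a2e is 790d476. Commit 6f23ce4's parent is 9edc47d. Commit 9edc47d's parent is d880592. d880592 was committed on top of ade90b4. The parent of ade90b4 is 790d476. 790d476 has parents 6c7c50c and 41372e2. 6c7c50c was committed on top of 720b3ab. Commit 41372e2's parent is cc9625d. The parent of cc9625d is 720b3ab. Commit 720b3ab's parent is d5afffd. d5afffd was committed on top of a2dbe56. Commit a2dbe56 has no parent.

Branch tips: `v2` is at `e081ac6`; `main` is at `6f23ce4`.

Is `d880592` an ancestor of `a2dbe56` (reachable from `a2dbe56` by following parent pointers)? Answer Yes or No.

No

Ancestors of a2dbe56: {a2dbe56}.
d880592 is not in that set, so it is not an ancestor of a2dbe56.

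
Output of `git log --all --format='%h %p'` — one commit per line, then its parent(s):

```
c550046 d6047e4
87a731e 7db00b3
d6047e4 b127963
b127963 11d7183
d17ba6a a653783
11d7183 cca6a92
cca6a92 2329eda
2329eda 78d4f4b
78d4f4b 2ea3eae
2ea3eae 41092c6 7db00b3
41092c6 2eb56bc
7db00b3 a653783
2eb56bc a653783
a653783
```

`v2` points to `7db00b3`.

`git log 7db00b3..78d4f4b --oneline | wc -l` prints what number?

Reachable from 78d4f4b: {2ea3eae, 2eb56bc, 41092c6, 78d4f4b, 7db00b3, a653783}.
Reachable from 7db00b3: {7db00b3, a653783}.
In 78d4f4b's history but not 7db00b3's: {2ea3eae, 2eb56bc, 41092c6, 78d4f4b} — 4 commits.

4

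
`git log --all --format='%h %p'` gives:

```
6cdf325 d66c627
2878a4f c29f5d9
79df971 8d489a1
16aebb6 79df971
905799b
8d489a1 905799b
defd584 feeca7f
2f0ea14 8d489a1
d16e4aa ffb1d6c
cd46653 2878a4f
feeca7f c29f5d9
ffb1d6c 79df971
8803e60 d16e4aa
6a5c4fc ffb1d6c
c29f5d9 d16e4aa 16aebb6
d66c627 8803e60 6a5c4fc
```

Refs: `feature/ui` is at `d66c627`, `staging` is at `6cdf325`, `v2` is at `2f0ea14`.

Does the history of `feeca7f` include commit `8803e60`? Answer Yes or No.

Ancestors of feeca7f: {16aebb6, 79df971, 8d489a1, 905799b, c29f5d9, d16e4aa, feeca7f, ffb1d6c}.
8803e60 is not in that set, so it is not an ancestor of feeca7f.

No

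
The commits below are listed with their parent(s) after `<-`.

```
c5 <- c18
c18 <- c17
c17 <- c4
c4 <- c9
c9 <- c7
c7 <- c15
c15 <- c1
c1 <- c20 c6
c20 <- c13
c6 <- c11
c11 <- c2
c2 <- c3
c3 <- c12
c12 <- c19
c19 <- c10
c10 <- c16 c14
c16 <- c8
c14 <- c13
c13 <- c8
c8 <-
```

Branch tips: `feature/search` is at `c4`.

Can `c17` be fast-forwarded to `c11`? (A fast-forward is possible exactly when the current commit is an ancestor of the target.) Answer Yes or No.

A fast-forward from c17 to c11 is possible iff c17 is an ancestor of c11.
Ancestors of c11: {c10, c11, c12, c13, c14, c16, c19, c2, c3, c8}.
c17 is not among them, so fast-forward is not possible.

No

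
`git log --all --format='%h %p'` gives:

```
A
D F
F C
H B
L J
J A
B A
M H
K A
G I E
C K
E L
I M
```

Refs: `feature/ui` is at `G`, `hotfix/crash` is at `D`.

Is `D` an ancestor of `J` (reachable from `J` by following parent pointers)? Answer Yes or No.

No

Ancestors of J: {A, J}.
D is not in that set, so it is not an ancestor of J.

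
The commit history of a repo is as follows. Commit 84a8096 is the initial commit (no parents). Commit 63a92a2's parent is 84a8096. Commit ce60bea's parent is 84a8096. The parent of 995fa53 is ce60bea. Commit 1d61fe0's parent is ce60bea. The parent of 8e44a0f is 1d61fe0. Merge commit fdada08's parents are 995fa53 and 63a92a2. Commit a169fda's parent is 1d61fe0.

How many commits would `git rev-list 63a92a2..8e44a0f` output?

Reachable from 8e44a0f: {1d61fe0, 84a8096, 8e44a0f, ce60bea}.
Reachable from 63a92a2: {63a92a2, 84a8096}.
In 8e44a0f's history but not 63a92a2's: {1d61fe0, 8e44a0f, ce60bea} — 3 commits.

3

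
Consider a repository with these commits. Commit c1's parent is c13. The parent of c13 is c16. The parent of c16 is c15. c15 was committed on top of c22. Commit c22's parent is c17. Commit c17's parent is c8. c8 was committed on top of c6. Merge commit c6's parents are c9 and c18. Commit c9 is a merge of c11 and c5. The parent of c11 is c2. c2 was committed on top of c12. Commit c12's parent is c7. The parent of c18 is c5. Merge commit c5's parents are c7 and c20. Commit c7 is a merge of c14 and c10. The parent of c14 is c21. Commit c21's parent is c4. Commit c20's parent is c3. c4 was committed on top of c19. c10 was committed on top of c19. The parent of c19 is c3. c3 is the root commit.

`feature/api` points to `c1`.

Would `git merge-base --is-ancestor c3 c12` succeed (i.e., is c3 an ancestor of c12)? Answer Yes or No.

Ancestors of c12 (commits reachable by following parents): {c10, c12, c14, c19, c21, c3, c4, c7}.
c3 is in that set, so it is an ancestor of c12.

Yes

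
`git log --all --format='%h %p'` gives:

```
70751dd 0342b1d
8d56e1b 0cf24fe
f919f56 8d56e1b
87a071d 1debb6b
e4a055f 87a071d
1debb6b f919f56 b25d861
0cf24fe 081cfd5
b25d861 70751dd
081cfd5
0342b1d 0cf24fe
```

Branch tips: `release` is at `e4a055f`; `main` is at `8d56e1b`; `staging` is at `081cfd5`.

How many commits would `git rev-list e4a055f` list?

Walking parent pointers from e4a055f: reachable set = {0342b1d, 081cfd5, 0cf24fe, 1debb6b, 70751dd, 87a071d, 8d56e1b, b25d861, e4a055f, f919f56}.
That is 10 commits.

10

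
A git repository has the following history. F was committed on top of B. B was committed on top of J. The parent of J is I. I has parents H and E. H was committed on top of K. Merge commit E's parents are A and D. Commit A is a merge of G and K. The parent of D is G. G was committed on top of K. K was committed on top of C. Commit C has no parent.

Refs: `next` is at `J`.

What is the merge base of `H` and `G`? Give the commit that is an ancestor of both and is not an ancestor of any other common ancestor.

Ancestors of H: {C, H, K}.
Ancestors of G: {C, G, K}.
Common ancestors: {C, K}.
Among these, K is not an ancestor of any other common ancestor — it is the merge base.

K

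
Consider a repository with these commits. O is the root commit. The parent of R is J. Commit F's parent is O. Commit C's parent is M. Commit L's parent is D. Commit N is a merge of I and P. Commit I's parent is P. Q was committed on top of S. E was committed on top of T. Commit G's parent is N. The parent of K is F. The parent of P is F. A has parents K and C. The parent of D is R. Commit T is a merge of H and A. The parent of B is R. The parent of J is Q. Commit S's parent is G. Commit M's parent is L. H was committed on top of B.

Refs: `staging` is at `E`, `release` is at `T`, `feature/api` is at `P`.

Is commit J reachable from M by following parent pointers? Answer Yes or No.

Ancestors of M (commits reachable by following parents): {D, F, G, I, J, L, M, N, O, P, Q, R, S}.
J is in that set, so it is an ancestor of M.

Yes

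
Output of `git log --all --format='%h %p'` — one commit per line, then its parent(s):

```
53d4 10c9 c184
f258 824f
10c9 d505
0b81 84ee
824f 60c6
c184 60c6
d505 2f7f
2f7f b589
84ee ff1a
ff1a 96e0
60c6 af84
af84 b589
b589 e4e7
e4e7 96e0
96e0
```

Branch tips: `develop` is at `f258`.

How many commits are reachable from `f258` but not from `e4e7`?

Reachable from f258: {60c6, 824f, 96e0, af84, b589, e4e7, f258}.
Reachable from e4e7: {96e0, e4e7}.
In f258's history but not e4e7's: {60c6, 824f, af84, b589, f258} — 5 commits.

5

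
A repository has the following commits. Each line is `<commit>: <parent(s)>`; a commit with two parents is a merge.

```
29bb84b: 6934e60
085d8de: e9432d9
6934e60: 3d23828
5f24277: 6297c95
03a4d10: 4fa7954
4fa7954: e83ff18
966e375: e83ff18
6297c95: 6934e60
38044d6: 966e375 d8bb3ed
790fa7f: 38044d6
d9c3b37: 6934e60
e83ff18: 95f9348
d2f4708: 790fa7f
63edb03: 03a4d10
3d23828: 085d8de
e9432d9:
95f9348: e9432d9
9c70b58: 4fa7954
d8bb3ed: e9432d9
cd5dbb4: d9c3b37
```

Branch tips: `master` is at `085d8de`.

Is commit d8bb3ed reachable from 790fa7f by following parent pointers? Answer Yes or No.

Ancestors of 790fa7f (commits reachable by following parents): {38044d6, 790fa7f, 95f9348, 966e375, d8bb3ed, e83ff18, e9432d9}.
d8bb3ed is in that set, so it is an ancestor of 790fa7f.

Yes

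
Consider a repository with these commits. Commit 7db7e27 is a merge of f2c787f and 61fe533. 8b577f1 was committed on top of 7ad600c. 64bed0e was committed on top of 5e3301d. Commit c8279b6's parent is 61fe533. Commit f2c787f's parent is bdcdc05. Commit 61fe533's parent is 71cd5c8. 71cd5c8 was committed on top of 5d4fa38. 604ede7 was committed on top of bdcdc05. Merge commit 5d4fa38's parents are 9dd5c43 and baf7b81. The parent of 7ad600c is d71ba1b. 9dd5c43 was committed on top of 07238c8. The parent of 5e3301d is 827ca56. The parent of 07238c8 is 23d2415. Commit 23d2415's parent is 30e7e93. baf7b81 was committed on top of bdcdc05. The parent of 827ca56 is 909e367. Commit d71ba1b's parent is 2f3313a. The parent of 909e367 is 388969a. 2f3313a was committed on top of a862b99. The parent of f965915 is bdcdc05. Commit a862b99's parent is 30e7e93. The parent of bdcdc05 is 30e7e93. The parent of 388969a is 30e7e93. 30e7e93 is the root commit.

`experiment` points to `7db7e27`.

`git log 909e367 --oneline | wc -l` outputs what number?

3

Walking parent pointers from 909e367: reachable set = {30e7e93, 388969a, 909e367}.
That is 3 commits.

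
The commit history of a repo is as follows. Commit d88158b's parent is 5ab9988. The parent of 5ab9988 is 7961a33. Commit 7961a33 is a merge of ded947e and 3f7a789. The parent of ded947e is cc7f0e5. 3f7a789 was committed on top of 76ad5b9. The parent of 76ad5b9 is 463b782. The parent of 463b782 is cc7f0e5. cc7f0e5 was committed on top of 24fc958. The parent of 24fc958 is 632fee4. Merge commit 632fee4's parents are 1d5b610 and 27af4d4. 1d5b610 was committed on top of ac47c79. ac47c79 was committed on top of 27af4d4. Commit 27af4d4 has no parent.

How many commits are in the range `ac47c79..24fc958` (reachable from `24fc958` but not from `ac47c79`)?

Reachable from 24fc958: {1d5b610, 24fc958, 27af4d4, 632fee4, ac47c79}.
Reachable from ac47c79: {27af4d4, ac47c79}.
In 24fc958's history but not ac47c79's: {1d5b610, 24fc958, 632fee4} — 3 commits.

3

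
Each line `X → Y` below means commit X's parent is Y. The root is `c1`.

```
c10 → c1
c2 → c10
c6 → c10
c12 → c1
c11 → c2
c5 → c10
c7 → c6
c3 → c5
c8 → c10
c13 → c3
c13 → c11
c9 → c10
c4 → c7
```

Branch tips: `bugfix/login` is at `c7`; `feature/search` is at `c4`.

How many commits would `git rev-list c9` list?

Walking parent pointers from c9: reachable set = {c1, c10, c9}.
That is 3 commits.

3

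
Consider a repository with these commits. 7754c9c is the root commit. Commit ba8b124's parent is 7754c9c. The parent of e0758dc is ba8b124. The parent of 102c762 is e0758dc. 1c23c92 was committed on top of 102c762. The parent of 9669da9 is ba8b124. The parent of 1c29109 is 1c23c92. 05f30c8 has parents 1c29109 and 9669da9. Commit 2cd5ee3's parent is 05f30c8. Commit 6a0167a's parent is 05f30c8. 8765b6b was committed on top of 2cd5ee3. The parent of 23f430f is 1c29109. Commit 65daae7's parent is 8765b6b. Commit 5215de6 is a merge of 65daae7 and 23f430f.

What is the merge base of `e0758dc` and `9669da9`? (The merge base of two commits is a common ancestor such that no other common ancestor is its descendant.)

Ancestors of e0758dc: {7754c9c, ba8b124, e0758dc}.
Ancestors of 9669da9: {7754c9c, 9669da9, ba8b124}.
Common ancestors: {7754c9c, ba8b124}.
Among these, ba8b124 is not an ancestor of any other common ancestor — it is the merge base.

ba8b124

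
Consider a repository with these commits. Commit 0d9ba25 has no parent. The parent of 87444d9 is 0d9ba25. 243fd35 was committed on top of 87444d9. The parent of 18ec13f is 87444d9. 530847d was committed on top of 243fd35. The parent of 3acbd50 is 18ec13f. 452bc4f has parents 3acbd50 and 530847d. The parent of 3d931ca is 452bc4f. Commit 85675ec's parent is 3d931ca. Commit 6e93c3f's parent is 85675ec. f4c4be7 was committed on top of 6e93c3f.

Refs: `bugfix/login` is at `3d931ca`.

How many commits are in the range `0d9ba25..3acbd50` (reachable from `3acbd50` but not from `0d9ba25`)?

3

Reachable from 3acbd50: {0d9ba25, 18ec13f, 3acbd50, 87444d9}.
Reachable from 0d9ba25: {0d9ba25}.
In 3acbd50's history but not 0d9ba25's: {18ec13f, 3acbd50, 87444d9} — 3 commits.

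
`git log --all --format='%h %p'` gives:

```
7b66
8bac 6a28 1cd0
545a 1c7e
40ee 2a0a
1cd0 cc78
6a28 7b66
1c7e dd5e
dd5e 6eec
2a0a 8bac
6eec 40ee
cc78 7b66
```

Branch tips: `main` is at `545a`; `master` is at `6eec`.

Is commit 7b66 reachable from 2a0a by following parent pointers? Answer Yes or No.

Yes

Ancestors of 2a0a (commits reachable by following parents): {1cd0, 2a0a, 6a28, 7b66, 8bac, cc78}.
7b66 is in that set, so it is an ancestor of 2a0a.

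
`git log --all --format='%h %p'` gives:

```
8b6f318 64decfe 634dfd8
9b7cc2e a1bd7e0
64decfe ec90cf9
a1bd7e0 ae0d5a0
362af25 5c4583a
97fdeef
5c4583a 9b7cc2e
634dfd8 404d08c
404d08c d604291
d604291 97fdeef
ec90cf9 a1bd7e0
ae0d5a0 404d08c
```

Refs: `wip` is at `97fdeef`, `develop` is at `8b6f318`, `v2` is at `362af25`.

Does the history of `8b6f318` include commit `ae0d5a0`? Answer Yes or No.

Ancestors of 8b6f318 (commits reachable by following parents): {404d08c, 634dfd8, 64decfe, 8b6f318, 97fdeef, a1bd7e0, ae0d5a0, d604291, ec90cf9}.
ae0d5a0 is in that set, so it is an ancestor of 8b6f318.

Yes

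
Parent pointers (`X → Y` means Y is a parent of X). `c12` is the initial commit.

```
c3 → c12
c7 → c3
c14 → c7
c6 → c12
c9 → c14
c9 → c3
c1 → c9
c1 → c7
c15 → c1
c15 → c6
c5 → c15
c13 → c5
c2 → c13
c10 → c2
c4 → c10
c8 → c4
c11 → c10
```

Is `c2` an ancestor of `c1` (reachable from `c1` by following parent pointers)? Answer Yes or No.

Ancestors of c1: {c1, c12, c14, c3, c7, c9}.
c2 is not in that set, so it is not an ancestor of c1.

No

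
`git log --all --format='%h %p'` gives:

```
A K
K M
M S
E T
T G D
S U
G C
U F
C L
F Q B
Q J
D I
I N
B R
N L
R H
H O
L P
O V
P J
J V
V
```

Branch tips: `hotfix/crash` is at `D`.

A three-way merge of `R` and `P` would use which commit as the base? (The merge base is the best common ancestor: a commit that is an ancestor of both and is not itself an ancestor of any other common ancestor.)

Ancestors of R: {H, O, R, V}.
Ancestors of P: {J, P, V}.
Common ancestors: {V}.
The only common ancestor is V, so it is the merge base.

V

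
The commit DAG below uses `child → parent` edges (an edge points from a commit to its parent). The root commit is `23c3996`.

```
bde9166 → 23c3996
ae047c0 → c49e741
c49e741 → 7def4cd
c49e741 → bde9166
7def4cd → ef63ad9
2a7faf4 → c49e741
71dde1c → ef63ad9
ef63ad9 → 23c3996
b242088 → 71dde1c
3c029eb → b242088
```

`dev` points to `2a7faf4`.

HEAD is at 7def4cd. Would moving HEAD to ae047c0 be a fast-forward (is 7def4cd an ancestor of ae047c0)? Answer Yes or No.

A fast-forward from 7def4cd to ae047c0 is possible iff 7def4cd is an ancestor of ae047c0.
Ancestors of ae047c0: {23c3996, 7def4cd, ae047c0, bde9166, c49e741, ef63ad9}.
7def4cd is among them, so fast-forward is possible.

Yes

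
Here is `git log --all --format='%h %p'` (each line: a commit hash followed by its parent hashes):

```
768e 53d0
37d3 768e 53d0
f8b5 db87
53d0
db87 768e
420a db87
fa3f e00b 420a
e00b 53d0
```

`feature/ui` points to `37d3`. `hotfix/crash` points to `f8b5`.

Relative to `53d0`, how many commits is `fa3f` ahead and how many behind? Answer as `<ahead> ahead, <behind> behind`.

Reachable from fa3f: {420a, 53d0, 768e, db87, e00b, fa3f}.
Reachable from 53d0: {53d0}.
Only in fa3f's history (ahead): {420a, 768e, db87, e00b, fa3f} — 5.
Only in 53d0's history (behind): {} — 0.

5 ahead, 0 behind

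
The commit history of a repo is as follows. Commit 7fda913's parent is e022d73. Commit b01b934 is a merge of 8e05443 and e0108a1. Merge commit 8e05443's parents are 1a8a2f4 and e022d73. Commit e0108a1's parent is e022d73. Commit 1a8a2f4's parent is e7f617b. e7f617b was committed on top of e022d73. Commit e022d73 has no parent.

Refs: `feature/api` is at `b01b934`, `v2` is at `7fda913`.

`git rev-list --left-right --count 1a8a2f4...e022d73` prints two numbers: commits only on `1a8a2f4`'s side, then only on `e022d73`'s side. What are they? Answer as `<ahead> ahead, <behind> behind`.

Reachable from 1a8a2f4: {1a8a2f4, e022d73, e7f617b}.
Reachable from e022d73: {e022d73}.
Only in 1a8a2f4's history (ahead): {1a8a2f4, e7f617b} — 2.
Only in e022d73's history (behind): {} — 0.

2 ahead, 0 behind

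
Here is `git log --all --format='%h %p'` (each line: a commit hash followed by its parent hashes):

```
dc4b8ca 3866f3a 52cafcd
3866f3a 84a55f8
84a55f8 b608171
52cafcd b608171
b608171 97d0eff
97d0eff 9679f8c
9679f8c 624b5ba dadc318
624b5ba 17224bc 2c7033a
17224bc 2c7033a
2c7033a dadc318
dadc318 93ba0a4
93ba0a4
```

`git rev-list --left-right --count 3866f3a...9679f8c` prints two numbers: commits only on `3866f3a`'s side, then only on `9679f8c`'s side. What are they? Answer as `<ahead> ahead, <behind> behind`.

4 ahead, 0 behind

Reachable from 3866f3a: {17224bc, 2c7033a, 3866f3a, 624b5ba, 84a55f8, 93ba0a4, 9679f8c, 97d0eff, b608171, dadc318}.
Reachable from 9679f8c: {17224bc, 2c7033a, 624b5ba, 93ba0a4, 9679f8c, dadc318}.
Only in 3866f3a's history (ahead): {3866f3a, 84a55f8, 97d0eff, b608171} — 4.
Only in 9679f8c's history (behind): {} — 0.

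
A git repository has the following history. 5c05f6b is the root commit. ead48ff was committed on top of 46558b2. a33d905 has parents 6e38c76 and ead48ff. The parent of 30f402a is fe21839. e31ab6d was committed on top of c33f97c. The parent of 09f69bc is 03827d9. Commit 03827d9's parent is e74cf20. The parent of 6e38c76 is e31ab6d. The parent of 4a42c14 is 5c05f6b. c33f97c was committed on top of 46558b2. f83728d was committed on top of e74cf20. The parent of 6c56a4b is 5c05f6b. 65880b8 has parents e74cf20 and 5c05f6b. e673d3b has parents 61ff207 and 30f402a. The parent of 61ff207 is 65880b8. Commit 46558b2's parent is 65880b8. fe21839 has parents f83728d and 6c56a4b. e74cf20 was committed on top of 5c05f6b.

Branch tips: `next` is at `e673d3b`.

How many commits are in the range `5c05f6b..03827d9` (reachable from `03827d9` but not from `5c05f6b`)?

2

Reachable from 03827d9: {03827d9, 5c05f6b, e74cf20}.
Reachable from 5c05f6b: {5c05f6b}.
In 03827d9's history but not 5c05f6b's: {03827d9, e74cf20} — 2 commits.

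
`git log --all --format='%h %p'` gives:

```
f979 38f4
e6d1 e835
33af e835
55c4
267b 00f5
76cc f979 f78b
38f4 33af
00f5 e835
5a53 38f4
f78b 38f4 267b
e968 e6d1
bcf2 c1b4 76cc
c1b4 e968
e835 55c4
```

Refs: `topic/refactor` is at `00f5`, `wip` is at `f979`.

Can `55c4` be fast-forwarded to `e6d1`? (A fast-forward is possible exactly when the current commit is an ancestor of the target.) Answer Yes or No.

A fast-forward from 55c4 to e6d1 is possible iff 55c4 is an ancestor of e6d1.
Ancestors of e6d1: {55c4, e6d1, e835}.
55c4 is among them, so fast-forward is possible.

Yes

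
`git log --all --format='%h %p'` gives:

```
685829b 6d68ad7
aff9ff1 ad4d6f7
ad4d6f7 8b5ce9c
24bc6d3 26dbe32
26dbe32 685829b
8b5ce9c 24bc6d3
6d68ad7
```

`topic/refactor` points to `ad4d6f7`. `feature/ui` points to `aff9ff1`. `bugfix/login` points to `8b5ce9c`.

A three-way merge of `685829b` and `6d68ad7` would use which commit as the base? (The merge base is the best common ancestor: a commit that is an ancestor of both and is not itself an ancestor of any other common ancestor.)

6d68ad7

Ancestors of 685829b: {685829b, 6d68ad7}.
Ancestors of 6d68ad7: {6d68ad7}.
Common ancestors: {6d68ad7}.
The only common ancestor is 6d68ad7, so it is the merge base.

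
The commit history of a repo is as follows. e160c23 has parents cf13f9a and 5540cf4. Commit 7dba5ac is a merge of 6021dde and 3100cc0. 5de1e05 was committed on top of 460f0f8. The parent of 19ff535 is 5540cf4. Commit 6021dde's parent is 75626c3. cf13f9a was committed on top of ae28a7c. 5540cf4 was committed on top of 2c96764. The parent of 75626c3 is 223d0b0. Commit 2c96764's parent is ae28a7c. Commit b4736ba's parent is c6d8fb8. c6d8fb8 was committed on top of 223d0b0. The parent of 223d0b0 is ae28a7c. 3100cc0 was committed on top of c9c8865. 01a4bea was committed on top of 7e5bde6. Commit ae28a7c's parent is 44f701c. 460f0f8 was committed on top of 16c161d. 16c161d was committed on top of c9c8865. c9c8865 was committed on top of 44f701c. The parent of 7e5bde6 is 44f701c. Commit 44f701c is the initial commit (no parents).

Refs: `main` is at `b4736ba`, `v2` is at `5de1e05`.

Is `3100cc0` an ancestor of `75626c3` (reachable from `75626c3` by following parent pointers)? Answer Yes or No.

Ancestors of 75626c3: {223d0b0, 44f701c, 75626c3, ae28a7c}.
3100cc0 is not in that set, so it is not an ancestor of 75626c3.

No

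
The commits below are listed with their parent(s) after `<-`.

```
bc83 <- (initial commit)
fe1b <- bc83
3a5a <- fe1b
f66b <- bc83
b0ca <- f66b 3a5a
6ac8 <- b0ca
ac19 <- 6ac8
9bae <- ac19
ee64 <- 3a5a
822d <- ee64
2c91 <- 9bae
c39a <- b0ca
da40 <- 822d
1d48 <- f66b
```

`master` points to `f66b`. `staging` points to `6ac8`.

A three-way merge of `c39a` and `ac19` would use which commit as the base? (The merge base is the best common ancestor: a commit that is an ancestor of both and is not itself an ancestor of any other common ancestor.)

Ancestors of c39a: {3a5a, b0ca, bc83, c39a, f66b, fe1b}.
Ancestors of ac19: {3a5a, 6ac8, ac19, b0ca, bc83, f66b, fe1b}.
Common ancestors: {3a5a, b0ca, bc83, f66b, fe1b}.
Among these, b0ca is not an ancestor of any other common ancestor — it is the merge base.

b0ca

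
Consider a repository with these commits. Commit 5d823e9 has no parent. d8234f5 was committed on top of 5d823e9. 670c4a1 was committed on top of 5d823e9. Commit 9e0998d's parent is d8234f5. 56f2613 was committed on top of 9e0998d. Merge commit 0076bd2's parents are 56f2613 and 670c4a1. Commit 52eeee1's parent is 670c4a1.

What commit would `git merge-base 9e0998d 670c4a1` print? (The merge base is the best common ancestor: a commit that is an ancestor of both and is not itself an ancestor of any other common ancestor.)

5d823e9

Ancestors of 9e0998d: {5d823e9, 9e0998d, d8234f5}.
Ancestors of 670c4a1: {5d823e9, 670c4a1}.
Common ancestors: {5d823e9}.
The only common ancestor is 5d823e9, so it is the merge base.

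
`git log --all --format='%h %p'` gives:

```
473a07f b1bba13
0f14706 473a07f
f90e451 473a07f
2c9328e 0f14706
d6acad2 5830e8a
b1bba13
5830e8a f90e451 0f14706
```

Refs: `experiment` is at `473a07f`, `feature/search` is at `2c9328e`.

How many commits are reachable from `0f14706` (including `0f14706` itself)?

3

Walking parent pointers from 0f14706: reachable set = {0f14706, 473a07f, b1bba13}.
That is 3 commits.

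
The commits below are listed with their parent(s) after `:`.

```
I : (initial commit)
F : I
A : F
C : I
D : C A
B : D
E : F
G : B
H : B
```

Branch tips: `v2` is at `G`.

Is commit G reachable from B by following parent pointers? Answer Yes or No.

Ancestors of B: {A, B, C, D, F, I}.
G is not in that set, so it is not an ancestor of B.

No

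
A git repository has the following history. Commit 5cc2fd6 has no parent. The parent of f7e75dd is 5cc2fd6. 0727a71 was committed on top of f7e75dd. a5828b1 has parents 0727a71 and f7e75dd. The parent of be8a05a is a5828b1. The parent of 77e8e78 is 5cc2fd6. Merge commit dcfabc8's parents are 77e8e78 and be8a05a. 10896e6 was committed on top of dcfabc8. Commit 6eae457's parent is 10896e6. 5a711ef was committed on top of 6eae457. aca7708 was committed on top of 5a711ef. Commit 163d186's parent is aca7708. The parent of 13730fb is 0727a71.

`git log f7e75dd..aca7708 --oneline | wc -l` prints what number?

Reachable from aca7708: {0727a71, 10896e6, 5a711ef, 5cc2fd6, 6eae457, 77e8e78, a5828b1, aca7708, be8a05a, dcfabc8, f7e75dd}.
Reachable from f7e75dd: {5cc2fd6, f7e75dd}.
In aca7708's history but not f7e75dd's: {0727a71, 10896e6, 5a711ef, 6eae457, 77e8e78, a5828b1, aca7708, be8a05a, dcfabc8} — 9 commits.

9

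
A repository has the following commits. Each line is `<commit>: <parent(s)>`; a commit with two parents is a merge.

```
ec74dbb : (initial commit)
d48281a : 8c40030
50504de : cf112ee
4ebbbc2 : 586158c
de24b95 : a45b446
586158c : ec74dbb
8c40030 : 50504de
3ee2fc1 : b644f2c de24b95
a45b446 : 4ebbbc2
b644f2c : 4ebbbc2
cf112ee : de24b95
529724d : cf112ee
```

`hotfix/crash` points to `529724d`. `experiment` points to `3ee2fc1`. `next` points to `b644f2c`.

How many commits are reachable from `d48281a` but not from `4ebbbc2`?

Reachable from d48281a: {4ebbbc2, 50504de, 586158c, 8c40030, a45b446, cf112ee, d48281a, de24b95, ec74dbb}.
Reachable from 4ebbbc2: {4ebbbc2, 586158c, ec74dbb}.
In d48281a's history but not 4ebbbc2's: {50504de, 8c40030, a45b446, cf112ee, d48281a, de24b95} — 6 commits.

6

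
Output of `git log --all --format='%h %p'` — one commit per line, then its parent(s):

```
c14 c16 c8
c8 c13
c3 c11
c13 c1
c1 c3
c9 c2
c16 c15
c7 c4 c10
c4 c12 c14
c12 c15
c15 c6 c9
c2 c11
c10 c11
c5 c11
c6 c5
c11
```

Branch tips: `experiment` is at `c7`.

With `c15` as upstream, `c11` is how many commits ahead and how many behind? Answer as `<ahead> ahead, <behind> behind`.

0 ahead, 5 behind

Reachable from c11: {c11}.
Reachable from c15: {c11, c15, c2, c5, c6, c9}.
Only in c11's history (ahead): {} — 0.
Only in c15's history (behind): {c15, c2, c5, c6, c9} — 5.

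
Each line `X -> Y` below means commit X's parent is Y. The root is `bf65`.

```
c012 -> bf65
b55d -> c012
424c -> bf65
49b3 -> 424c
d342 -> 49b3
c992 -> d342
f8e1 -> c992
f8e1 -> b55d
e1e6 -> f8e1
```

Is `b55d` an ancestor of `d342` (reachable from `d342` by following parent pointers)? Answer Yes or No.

Ancestors of d342: {424c, 49b3, bf65, d342}.
b55d is not in that set, so it is not an ancestor of d342.

No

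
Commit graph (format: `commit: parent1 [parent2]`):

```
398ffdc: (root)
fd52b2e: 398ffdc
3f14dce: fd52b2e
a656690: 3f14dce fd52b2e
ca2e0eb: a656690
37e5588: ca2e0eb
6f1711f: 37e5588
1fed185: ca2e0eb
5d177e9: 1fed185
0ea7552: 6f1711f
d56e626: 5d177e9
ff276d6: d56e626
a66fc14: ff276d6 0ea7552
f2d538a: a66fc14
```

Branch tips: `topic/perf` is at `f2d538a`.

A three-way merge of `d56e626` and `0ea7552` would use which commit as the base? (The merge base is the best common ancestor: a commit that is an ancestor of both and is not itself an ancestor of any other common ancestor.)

Ancestors of d56e626: {1fed185, 398ffdc, 3f14dce, 5d177e9, a656690, ca2e0eb, d56e626, fd52b2e}.
Ancestors of 0ea7552: {0ea7552, 37e5588, 398ffdc, 3f14dce, 6f1711f, a656690, ca2e0eb, fd52b2e}.
Common ancestors: {398ffdc, 3f14dce, a656690, ca2e0eb, fd52b2e}.
Among these, ca2e0eb is not an ancestor of any other common ancestor — it is the merge base.

ca2e0eb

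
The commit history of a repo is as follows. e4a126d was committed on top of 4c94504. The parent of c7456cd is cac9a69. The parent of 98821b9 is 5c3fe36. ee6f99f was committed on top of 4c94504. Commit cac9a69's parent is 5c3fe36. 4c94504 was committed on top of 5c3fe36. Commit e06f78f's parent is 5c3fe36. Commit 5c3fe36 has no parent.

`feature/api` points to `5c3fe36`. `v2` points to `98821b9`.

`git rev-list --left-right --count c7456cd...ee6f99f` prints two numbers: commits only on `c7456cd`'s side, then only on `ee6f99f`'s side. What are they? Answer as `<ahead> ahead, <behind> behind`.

2 ahead, 2 behind

Reachable from c7456cd: {5c3fe36, c7456cd, cac9a69}.
Reachable from ee6f99f: {4c94504, 5c3fe36, ee6f99f}.
Only in c7456cd's history (ahead): {c7456cd, cac9a69} — 2.
Only in ee6f99f's history (behind): {4c94504, ee6f99f} — 2.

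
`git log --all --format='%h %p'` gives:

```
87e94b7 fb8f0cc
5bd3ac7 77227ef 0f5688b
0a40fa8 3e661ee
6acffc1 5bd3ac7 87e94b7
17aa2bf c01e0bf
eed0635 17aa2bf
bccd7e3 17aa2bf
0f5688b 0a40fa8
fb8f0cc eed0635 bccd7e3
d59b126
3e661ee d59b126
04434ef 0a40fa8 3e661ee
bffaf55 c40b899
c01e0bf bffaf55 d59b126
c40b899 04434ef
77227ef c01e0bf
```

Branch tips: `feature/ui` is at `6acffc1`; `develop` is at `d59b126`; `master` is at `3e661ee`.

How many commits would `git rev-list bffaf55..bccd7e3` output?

Reachable from bccd7e3: {04434ef, 0a40fa8, 17aa2bf, 3e661ee, bccd7e3, bffaf55, c01e0bf, c40b899, d59b126}.
Reachable from bffaf55: {04434ef, 0a40fa8, 3e661ee, bffaf55, c40b899, d59b126}.
In bccd7e3's history but not bffaf55's: {17aa2bf, bccd7e3, c01e0bf} — 3 commits.

3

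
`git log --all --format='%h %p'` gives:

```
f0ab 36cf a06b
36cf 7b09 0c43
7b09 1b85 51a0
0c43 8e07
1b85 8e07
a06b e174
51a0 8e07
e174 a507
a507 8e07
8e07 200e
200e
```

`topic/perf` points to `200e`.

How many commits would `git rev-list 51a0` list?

Walking parent pointers from 51a0: reachable set = {200e, 51a0, 8e07}.
That is 3 commits.

3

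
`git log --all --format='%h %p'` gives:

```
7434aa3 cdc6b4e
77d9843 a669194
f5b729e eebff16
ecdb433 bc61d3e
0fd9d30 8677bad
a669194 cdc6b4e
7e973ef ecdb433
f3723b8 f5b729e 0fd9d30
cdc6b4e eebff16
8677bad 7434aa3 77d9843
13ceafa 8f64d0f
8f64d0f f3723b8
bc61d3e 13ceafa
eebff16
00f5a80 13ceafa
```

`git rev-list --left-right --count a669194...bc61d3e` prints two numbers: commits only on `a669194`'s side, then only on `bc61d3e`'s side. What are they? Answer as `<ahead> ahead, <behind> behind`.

0 ahead, 9 behind

Reachable from a669194: {a669194, cdc6b4e, eebff16}.
Reachable from bc61d3e: {0fd9d30, 13ceafa, 7434aa3, 77d9843, 8677bad, 8f64d0f, a669194, bc61d3e, cdc6b4e, eebff16, f3723b8, f5b729e}.
Only in a669194's history (ahead): {} — 0.
Only in bc61d3e's history (behind): {0fd9d30, 13ceafa, 7434aa3, 77d9843, 8677bad, 8f64d0f, bc61d3e, f3723b8, f5b729e} — 9.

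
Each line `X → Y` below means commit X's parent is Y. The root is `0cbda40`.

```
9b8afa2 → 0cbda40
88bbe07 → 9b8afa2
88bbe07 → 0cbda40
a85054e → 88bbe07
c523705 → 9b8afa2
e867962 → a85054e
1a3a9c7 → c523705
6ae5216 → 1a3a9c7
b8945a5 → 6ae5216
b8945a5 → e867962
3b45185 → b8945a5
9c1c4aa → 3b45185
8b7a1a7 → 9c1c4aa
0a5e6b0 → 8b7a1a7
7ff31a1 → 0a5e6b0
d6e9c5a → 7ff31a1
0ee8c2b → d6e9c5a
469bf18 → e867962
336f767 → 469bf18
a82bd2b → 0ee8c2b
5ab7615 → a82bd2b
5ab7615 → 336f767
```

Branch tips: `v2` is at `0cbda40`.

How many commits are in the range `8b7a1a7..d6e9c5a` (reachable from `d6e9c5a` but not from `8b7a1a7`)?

3

Reachable from d6e9c5a: {0a5e6b0, 0cbda40, 1a3a9c7, 3b45185, 6ae5216, 7ff31a1, 88bbe07, 8b7a1a7, 9b8afa2, 9c1c4aa, a85054e, b8945a5, c523705, d6e9c5a, e867962}.
Reachable from 8b7a1a7: {0cbda40, 1a3a9c7, 3b45185, 6ae5216, 88bbe07, 8b7a1a7, 9b8afa2, 9c1c4aa, a85054e, b8945a5, c523705, e867962}.
In d6e9c5a's history but not 8b7a1a7's: {0a5e6b0, 7ff31a1, d6e9c5a} — 3 commits.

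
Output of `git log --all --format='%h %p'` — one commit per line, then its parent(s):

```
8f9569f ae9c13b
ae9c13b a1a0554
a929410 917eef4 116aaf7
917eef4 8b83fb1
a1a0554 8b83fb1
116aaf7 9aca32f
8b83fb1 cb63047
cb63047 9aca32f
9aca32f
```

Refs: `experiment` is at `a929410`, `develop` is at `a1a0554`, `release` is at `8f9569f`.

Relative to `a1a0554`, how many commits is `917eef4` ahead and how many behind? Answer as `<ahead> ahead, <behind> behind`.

Reachable from 917eef4: {8b83fb1, 917eef4, 9aca32f, cb63047}.
Reachable from a1a0554: {8b83fb1, 9aca32f, a1a0554, cb63047}.
Only in 917eef4's history (ahead): {917eef4} — 1.
Only in a1a0554's history (behind): {a1a0554} — 1.

1 ahead, 1 behind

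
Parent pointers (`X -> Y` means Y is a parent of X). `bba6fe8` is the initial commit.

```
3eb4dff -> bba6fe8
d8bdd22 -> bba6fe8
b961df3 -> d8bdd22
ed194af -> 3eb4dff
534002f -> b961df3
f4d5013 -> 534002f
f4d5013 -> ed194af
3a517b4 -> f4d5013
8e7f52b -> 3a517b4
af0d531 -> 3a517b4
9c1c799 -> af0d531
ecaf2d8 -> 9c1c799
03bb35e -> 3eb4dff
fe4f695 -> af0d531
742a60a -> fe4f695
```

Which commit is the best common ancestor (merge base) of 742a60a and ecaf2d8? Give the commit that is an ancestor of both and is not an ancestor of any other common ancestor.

af0d531

Ancestors of 742a60a: {3a517b4, 3eb4dff, 534002f, 742a60a, af0d531, b961df3, bba6fe8, d8bdd22, ed194af, f4d5013, fe4f695}.
Ancestors of ecaf2d8: {3a517b4, 3eb4dff, 534002f, 9c1c799, af0d531, b961df3, bba6fe8, d8bdd22, ecaf2d8, ed194af, f4d5013}.
Common ancestors: {3a517b4, 3eb4dff, 534002f, af0d531, b961df3, bba6fe8, d8bdd22, ed194af, f4d5013}.
Among these, af0d531 is not an ancestor of any other common ancestor — it is the merge base.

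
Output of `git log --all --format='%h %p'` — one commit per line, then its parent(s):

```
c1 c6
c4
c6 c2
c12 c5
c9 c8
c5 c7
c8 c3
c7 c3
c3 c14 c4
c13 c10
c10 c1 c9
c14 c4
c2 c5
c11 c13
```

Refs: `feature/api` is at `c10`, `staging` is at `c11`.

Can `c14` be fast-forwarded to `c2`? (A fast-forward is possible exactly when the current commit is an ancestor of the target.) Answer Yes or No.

Yes

A fast-forward from c14 to c2 is possible iff c14 is an ancestor of c2.
Ancestors of c2: {c14, c2, c3, c4, c5, c7}.
c14 is among them, so fast-forward is possible.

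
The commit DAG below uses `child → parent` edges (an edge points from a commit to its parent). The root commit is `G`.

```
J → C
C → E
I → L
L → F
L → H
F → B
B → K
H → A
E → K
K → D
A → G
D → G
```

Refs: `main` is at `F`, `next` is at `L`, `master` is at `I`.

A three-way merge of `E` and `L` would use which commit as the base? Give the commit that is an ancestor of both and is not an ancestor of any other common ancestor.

K

Ancestors of E: {D, E, G, K}.
Ancestors of L: {A, B, D, F, G, H, K, L}.
Common ancestors: {D, G, K}.
Among these, K is not an ancestor of any other common ancestor — it is the merge base.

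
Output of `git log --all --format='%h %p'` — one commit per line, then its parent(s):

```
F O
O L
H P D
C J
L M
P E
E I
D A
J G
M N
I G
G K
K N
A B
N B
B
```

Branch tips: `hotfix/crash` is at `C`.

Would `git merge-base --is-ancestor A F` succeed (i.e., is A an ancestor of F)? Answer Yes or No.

Ancestors of F: {B, F, L, M, N, O}.
A is not in that set, so it is not an ancestor of F.

No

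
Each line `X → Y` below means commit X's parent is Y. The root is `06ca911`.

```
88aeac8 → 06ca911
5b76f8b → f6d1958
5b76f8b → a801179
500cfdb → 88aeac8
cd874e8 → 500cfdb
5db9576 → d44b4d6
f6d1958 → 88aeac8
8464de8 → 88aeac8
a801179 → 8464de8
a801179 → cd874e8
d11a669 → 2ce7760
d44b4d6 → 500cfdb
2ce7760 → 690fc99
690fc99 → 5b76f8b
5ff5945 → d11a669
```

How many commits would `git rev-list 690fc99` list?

Walking parent pointers from 690fc99: reachable set = {06ca911, 500cfdb, 5b76f8b, 690fc99, 8464de8, 88aeac8, a801179, cd874e8, f6d1958}.
That is 9 commits.

9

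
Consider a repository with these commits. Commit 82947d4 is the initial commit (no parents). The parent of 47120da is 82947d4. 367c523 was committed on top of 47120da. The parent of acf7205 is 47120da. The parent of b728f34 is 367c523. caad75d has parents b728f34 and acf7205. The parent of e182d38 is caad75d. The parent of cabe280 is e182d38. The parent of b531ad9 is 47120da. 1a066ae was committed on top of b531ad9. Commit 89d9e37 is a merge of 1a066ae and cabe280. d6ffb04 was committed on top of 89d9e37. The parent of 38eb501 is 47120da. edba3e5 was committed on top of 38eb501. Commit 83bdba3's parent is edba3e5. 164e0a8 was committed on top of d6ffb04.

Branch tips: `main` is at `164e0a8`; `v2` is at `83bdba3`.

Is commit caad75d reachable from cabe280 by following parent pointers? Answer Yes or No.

Yes

Ancestors of cabe280 (commits reachable by following parents): {367c523, 47120da, 82947d4, acf7205, b728f34, caad75d, cabe280, e182d38}.
caad75d is in that set, so it is an ancestor of cabe280.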